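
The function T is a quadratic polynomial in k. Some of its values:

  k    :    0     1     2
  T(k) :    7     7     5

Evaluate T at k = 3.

Write T(k) = ak² + bk + c; the 3 given values yield a linear system in the 3 coefficients.
Solving, T(k) = -k² + k + 7.
Then T(3) = 1.

1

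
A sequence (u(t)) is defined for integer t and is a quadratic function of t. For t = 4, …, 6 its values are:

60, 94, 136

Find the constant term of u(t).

Write u(t) = at² + bt + c; the 3 given values yield a linear system in the 3 coefficients.
Solving, u(t) = 4t² - 2t + 4.
The constant term is u(0) = 4.

4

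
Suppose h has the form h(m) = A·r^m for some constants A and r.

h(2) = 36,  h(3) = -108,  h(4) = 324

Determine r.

-3

Consecutive ratio: -108/36 = -3, and 324/(-108) = -3, so r = -3.
Then A·(-3)^2 = 36 gives A = 4, and h(m) = 4·(-3)^m.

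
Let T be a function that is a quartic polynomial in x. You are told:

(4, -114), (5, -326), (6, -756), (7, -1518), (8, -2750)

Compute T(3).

Write T(x) = ax^4 + bx³ + cx² + dx + e; the 5 given values yield a linear system in the 5 coefficients.
Solving, T(x) = -x^4 + 3x³ - 3x² + x - 6.
Then T(3) = -30.

-30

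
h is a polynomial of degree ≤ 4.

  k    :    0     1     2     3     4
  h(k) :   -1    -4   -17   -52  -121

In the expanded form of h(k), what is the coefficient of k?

Write h(k) = ak^4 + bk³ + ck² + dk + e; the 5 given values yield a linear system in the 5 coefficients.
Solving, the leading coefficient vanishes, and h(k) = -2k³ + k² - 2k - 1.
The coefficient of k is -2.

-2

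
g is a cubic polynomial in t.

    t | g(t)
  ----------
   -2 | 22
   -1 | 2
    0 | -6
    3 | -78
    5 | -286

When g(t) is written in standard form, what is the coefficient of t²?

Write g(t) = at³ + bt² + ct + d; the 5 given values yield a linear system in the 4 coefficients.
Solving, g(t) = -2t³ - 6t - 6.
The coefficient of t² is 0.

0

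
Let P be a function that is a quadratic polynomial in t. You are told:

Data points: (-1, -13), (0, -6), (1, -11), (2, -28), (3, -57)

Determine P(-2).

-32

Write P(t) = at² + bt + c; the 5 given values yield a linear system in the 3 coefficients.
Solving, P(t) = -6t² + t - 6.
Then P(-2) = -32.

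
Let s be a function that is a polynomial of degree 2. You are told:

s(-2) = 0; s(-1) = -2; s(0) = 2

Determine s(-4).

22

Write s(m) = am² + bm + c; the 3 given values yield a linear system in the 3 coefficients.
Solving, s(m) = 3m² + 7m + 2.
Then s(-4) = 22.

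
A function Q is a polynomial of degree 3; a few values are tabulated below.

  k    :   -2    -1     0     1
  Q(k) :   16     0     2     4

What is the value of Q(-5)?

352

Write Q(k) = ak³ + bk² + ck + d; the 4 given values yield a linear system in the 4 coefficients.
Solving, Q(k) = -3k³ + 5k + 2.
Then Q(-5) = 352.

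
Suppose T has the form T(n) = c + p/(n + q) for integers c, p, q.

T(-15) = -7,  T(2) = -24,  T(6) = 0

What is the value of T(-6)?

(T(n) − c)(n + q) = p for each data point; the three points give a linear system in c and q, then p follows.
Solving: c = -6, q = -3, p = 18, so T(n) = -6 + 18/(n − 3).
Then T(-6) = -6 + 18/(-9) = -8.

-8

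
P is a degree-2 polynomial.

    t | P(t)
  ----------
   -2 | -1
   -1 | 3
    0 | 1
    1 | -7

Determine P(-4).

-27

First differences: 4, -2, -8. Second differences: -6, -6.
Level-2 differences are constant, so P has degree 2.
Fitting a degree-2 polynomial gives P(t) = -3t² - 5t + 1.
Then P(-4) = -27.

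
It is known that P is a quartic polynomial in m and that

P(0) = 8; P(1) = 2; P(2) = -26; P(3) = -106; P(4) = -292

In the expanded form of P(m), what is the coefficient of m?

Write P(m) = am^4 + bm³ + cm² + dm + e; the 5 given values yield a linear system in the 5 coefficients.
Solving, P(m) = -m^4 + m³ - 7m² + m + 8.
The coefficient of m is 1.

1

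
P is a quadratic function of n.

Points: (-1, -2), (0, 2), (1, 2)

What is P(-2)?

-10

Write P(n) = an² + bn + c; the 3 given values yield a linear system in the 3 coefficients.
Solving, P(n) = -2n² + 2n + 2.
Then P(-2) = -10.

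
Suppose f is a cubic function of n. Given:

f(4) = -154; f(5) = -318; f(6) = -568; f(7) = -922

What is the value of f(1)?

2

Write f(n) = an³ + bn² + cn + d; the 4 given values yield a linear system in the 4 coefficients.
Solving, f(n) = -3n³ + 2n² + n + 2.
Then f(1) = 2.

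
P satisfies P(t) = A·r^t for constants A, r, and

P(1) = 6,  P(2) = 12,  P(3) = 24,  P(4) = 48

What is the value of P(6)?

192

Consecutive ratio: 12/6 = 2, and 24/12 = 2, so r = 2.
Then A·2^1 = 6 gives A = 3, and P(t) = 3·2^t.
P(6) = 3·2^6 = 192.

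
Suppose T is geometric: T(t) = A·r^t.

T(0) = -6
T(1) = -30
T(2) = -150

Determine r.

Consecutive ratio: -30/(-6) = 5, and -150/(-30) = 5, so r = 5.
Then A·5^0 = -6 gives A = -6, and T(t) = -6·5^t.

5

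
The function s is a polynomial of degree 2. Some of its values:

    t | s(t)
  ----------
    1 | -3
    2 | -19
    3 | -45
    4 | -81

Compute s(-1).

-1

First differences: -16, -26, -36. Second differences: -10, -10.
Level-2 differences are constant, so s has degree 2.
Fitting a degree-2 polynomial gives s(t) = -5t² - t + 3.
Then s(-1) = -1.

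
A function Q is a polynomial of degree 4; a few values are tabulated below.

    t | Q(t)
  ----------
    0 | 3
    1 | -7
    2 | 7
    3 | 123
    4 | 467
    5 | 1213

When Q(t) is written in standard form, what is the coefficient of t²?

-5

Write Q(t) = at^4 + bt³ + ct² + dt + e; the 6 given values yield a linear system in the 5 coefficients.
Solving, Q(t) = 2t^4 + t³ - 5t² - 8t + 3.
The coefficient of t² is -5.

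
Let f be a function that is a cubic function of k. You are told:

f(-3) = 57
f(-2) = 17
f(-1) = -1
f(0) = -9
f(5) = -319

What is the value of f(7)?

-793

Write f(k) = ak³ + bk² + ck + d; the 5 given values yield a linear system in the 4 coefficients.
Solving, f(k) = -2k³ - k² - 7k - 9.
Then f(7) = -793.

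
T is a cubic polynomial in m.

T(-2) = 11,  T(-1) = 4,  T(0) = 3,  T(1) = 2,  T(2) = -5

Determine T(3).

Write T(m) = am³ + bm² + cm + d; the 5 given values yield a linear system in the 4 coefficients.
Solving, T(m) = -m³ + 3.
Then T(3) = -24.

-24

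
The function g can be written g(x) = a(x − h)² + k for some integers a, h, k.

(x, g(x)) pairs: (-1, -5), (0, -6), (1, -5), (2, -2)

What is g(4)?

10

First differences -1, 1, 3; second difference 2 = 2a, so a = 1.
Expanding, the x-coefficient is −2ah = -2h; matching it to the data gives h = 0, and then k = -6.
So g(x) = 1(x + 0)² − 6.
g(4) = 1·4² − 6 = 10.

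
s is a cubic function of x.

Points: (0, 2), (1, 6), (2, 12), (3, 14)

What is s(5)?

Write s(x) = ax³ + bx² + cx + d; the 4 given values yield a linear system in the 4 coefficients.
Solving, s(x) = -x³ + 4x² + x + 2.
Then s(5) = -18.

-18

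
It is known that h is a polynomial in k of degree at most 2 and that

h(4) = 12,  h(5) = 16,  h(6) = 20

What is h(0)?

-4

First differences: 4, 4.
Level-1 differences are constant, so h has degree 1.
Fitting a degree-1 polynomial gives h(k) = 4k - 4.
The constant term is h(0) = -4.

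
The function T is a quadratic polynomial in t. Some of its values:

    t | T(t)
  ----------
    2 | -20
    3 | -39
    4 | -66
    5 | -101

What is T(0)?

-6

First differences: -19, -27, -35. Second differences: -8, -8.
Level-2 differences are constant, so T has degree 2.
Fitting a degree-2 polynomial gives T(t) = -4t² + t - 6.
Then T(0) = -6.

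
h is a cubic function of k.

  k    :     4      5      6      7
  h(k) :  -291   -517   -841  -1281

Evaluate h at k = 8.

Write h(k) = ak³ + bk² + ck + d; the 4 given values yield a linear system in the 4 coefficients.
Solving, h(k) = -3k³ - 4k² - 7k - 7.
Then h(8) = -1855.

-1855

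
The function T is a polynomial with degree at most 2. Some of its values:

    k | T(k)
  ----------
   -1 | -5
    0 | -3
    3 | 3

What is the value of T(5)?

Write T(k) = ak² + bk + c; the 3 given values yield a linear system in the 3 coefficients.
Solving, the leading coefficient vanishes, and T(k) = 2k - 3.
Then T(5) = 7.

7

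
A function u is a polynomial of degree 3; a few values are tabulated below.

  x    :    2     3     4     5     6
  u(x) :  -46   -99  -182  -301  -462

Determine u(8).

Write u(x) = ax³ + bx² + cx + d; the 5 given values yield a linear system in the 4 coefficients.
Solving, u(x) = -x³ - 6x² - 4x - 6.
Then u(8) = -934.

-934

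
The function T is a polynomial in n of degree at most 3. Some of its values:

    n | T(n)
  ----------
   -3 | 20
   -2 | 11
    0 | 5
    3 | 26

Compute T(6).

83

Write T(n) = an³ + bn² + cn + d; the 4 given values yield a linear system in the 4 coefficients.
Solving, the leading coefficient vanishes, and T(n) = 2n² + n + 5.
Then T(6) = 83.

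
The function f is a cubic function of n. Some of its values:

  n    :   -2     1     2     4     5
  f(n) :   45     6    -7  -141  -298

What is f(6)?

-539

Write f(n) = an³ + bn² + cn + d; the 5 given values yield a linear system in the 4 coefficients.
Solving, f(n) = -3n³ + 3n² - n + 7.
Then f(6) = -539.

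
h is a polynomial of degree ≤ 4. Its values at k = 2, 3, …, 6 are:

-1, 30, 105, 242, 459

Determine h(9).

First differences: 31, 75, 137, 217. Second differences: 44, 62, 80. Third differences: 18, 18.
Level-3 differences are constant, so h has degree 3.
Fitting a degree-3 polynomial gives h(k) = 3k³ - 5k² - k - 3.
Then h(9) = 1770.

1770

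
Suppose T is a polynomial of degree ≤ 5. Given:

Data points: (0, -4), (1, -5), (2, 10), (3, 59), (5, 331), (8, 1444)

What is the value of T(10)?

2866

Write T(n) = an^5 + bn^4 + cn³ + dn² + en + p; the 6 given values yield a linear system in the 6 coefficients.
Solving, the top 2 coefficients vanish, and T(n) = 3n³ - n² - 3n - 4.
Then T(10) = 2866.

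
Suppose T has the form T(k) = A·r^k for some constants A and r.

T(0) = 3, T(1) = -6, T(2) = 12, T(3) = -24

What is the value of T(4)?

48

Consecutive ratio: -6/3 = -2, and 12/(-6) = -2, so r = -2.
Then A·(-2)^0 = 3 gives A = 3, and T(k) = 3·(-2)^k.
T(4) = 3·(-2)^4 = 48.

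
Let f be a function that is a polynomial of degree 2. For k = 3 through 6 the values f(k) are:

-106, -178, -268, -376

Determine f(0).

First differences: -72, -90, -108. Second differences: -18, -18.
Level-2 differences are constant, so f has degree 2.
Fitting a degree-2 polynomial gives f(k) = -9k² - 9k + 2.
Then f(0) = 2.

2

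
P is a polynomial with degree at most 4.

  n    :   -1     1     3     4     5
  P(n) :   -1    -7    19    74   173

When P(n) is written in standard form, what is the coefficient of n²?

-2

Write P(n) = an^4 + bn³ + cn² + dn + e; the 5 given values yield a linear system in the 5 coefficients.
Solving, the leading coefficient vanishes, and P(n) = 2n³ - 2n² - 5n - 2.
The coefficient of n² is -2.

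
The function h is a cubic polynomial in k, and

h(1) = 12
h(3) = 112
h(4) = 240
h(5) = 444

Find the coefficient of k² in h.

2

Write h(k) = ak³ + bk² + ck + d; the 4 given values yield a linear system in the 4 coefficients.
Solving, h(k) = 3k³ + 2k² + 3k + 4.
The coefficient of k² is 2.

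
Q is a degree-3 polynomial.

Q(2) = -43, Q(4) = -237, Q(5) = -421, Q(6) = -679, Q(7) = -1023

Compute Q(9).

-2017

Write Q(t) = at³ + bt² + ct + d; the 5 given values yield a linear system in the 4 coefficients.
Solving, Q(t) = -2t³ - 7t² + t - 1.
Then Q(9) = -2017.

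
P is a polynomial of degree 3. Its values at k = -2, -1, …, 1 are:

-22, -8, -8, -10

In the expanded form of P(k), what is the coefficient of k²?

Write P(k) = ak³ + bk² + ck + d; the 4 given values yield a linear system in the 4 coefficients.
Solving, P(k) = 2k³ - k² - 3k - 8.
The coefficient of k² is -1.

-1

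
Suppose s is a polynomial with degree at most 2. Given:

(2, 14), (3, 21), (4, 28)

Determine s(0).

First differences: 7, 7.
Level-1 differences are constant, so s has degree 1.
Fitting a degree-1 polynomial gives s(k) = 7k.
Then s(0) = 0.

0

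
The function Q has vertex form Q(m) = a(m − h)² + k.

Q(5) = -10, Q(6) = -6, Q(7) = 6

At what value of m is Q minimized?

First differences 4, 12; second difference 8 = 2a, so a = 4.
Expanding, the m-coefficient is −2ah = -8h; matching it to the data gives h = 5, and then k = -10.
So Q(m) = 4(m − 5)² − 10.
Hence h = 5.

5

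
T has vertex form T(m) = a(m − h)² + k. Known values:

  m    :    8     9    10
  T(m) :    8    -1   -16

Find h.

First differences -9, -15; second difference -6 = 2a, so a = -3.
Expanding, the m-coefficient is −2ah = 6h; matching it to the data gives h = 7, and then k = 11.
So T(m) = -3(m − 7)² + 11.
Hence h = 7.

7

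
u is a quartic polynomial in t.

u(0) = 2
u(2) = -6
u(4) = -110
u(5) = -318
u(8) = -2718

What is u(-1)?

0

Write u(t) = at^4 + bt³ + ct² + dt + e; the 5 given values yield a linear system in the 5 coefficients.
Solving, u(t) = -t^4 + 3t³ - 2t² - 4t + 2.
Then u(-1) = 0.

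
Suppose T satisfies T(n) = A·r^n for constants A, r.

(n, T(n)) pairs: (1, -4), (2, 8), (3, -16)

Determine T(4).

Consecutive ratio: 8/(-4) = -2, and -16/8 = -2, so r = -2.
Then A·(-2)^1 = -4 gives A = 2, and T(n) = 2·(-2)^n.
T(4) = 2·(-2)^4 = 32.

32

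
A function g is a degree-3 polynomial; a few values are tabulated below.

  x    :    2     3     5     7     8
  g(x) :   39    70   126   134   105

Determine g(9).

Write g(x) = ax³ + bx² + cx + d; the 5 given values yield a linear system in the 4 coefficients.
Solving, g(x) = -x³ + 9x² + 5x + 1.
Then g(9) = 46.

46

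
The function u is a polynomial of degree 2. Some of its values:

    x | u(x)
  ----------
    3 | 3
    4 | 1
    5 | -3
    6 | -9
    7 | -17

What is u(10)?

First differences: -2, -4, -6, -8. Second differences: -2, -2, -2.
Level-2 differences are constant, so u has degree 2.
Fitting a degree-2 polynomial gives u(x) = -x² + 5x - 3.
Then u(10) = -53.

-53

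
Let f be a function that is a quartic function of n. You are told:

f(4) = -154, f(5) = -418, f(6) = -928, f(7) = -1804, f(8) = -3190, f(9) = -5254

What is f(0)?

Write f(n) = an^4 + bn³ + cn² + dn + e; the 6 given values yield a linear system in the 5 coefficients.
Solving, f(n) = -n^4 + 2n³ - 2n² + n + 2.
The constant term is f(0) = 2.

2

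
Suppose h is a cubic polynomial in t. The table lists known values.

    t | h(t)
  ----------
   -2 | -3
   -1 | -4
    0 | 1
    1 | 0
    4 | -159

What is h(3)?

Write h(t) = at³ + bt² + ct + d; the 5 given values yield a linear system in the 4 coefficients.
Solving, h(t) = -2t³ - 3t² + 4t + 1.
Then h(3) = -68.

-68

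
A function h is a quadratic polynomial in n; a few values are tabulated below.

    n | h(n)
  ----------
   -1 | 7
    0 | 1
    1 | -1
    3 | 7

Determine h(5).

Write h(n) = an² + bn + c; the 4 given values yield a linear system in the 3 coefficients.
Solving, h(n) = 2n² - 4n + 1.
Then h(5) = 31.

31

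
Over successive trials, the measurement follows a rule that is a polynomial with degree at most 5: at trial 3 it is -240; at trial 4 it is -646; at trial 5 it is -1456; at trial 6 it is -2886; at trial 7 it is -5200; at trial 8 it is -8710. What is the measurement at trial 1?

-16

Write the value at t as g(t).
First differences: -406, -810, -1430, -2314, -3510. Second differences: -404, -620, -884, -1196. Third differences: -216, -264, -312. Fourth differences: -48, -48.
Level-4 differences are constant, so g has degree 4.
Fitting a degree-4 polynomial gives g(t) = -2t^4 - 8t² - 6.
Then g(1) = -16.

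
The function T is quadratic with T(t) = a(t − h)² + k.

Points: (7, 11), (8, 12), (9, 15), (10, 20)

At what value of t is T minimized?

First differences 1, 3, 5; second difference 2 = 2a, so a = 1.
Expanding, the t-coefficient is −2ah = -2h; matching it to the data gives h = 7, and then k = 11.
So T(t) = 1(t − 7)² + 11.
Hence h = 7.

7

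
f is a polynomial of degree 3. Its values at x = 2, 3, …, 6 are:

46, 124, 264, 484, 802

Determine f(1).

First differences: 78, 140, 220, 318. Second differences: 62, 80, 98. Third differences: 18, 18.
Level-3 differences are constant, so f has degree 3.
Fitting a degree-3 polynomial gives f(x) = 3x³ + 4x² + x + 4.
Then f(1) = 12.

12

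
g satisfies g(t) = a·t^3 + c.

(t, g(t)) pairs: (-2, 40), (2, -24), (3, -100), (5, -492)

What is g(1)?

4

From g(-2) = 40 and g(2) = -24: -8a + c = 40 and 8a + c = -24.
Subtracting: 16a = -64, so a = -4; then c = 40 − (-4)·(-8) = 8.
So g(t) = -4t³ + 8, and g(1) = 4.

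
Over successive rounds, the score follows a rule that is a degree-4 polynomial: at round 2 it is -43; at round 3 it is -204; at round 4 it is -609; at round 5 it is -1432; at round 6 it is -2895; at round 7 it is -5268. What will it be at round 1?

Write the value at x as T(x).
First differences: -161, -405, -823, -1463, -2373. Second differences: -244, -418, -640, -910. Third differences: -174, -222, -270. Fourth differences: -48, -48.
Level-4 differences are constant, so T has degree 4.
Fitting a degree-4 polynomial gives T(x) = -2x^4 - x³ - 3x² + 3x + 3.
Then T(1) = 0.

0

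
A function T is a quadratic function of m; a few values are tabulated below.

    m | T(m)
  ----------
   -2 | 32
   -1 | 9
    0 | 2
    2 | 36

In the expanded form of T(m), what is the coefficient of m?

Write T(m) = am² + bm + c; the 4 given values yield a linear system in the 3 coefficients.
Solving, T(m) = 8m² + m + 2.
The coefficient of m is 1.

1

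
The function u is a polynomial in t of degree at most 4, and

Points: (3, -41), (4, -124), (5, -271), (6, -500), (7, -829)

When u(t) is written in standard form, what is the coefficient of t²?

Write u(t) = at^4 + bt³ + ct² + dt + e; the 5 given values yield a linear system in the 5 coefficients.
Solving, the leading coefficient vanishes, and u(t) = -3t³ + 4t² + 4.
The coefficient of t² is 4.

4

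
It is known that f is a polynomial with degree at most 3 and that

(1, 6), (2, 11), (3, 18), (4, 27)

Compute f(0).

First differences: 5, 7, 9. Second differences: 2, 2.
Level-2 differences are constant, so f has degree 2.
Fitting a degree-2 polynomial gives f(n) = n² + 2n + 3.
Then f(0) = 3.

3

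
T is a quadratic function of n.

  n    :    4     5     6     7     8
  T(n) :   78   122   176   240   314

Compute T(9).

First differences: 44, 54, 64, 74. Second differences: 10, 10, 10.
Level-2 differences are constant, so T has degree 2.
Extending the table by one column gives the next first difference 84, so T(9) = 314 + 84 = 398.

398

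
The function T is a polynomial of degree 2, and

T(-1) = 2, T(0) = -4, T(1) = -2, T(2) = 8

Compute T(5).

Write T(m) = am² + bm + c; the 4 given values yield a linear system in the 3 coefficients.
Solving, T(m) = 4m² - 2m - 4.
Then T(5) = 86.

86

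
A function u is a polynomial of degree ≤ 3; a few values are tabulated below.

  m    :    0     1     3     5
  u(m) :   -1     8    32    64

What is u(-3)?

-16

Write u(m) = am³ + bm² + cm + d; the 4 given values yield a linear system in the 4 coefficients.
Solving, the leading coefficient vanishes, and u(m) = m² + 8m - 1.
Then u(-3) = -16.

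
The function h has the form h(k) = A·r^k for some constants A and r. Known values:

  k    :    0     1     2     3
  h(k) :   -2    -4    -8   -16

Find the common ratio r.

Consecutive ratio: -4/(-2) = 2, and -8/(-4) = 2, so r = 2.
Then A·2^0 = -2 gives A = -2, and h(k) = -2·2^k.

2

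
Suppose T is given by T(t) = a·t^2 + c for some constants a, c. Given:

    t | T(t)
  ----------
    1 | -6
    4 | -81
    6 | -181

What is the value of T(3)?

-46

From T(1) = -6 and T(4) = -81: 1a + c = -6 and 16a + c = -81.
Subtracting: 15a = -75, so a = -5; then c = -6 − (-5)·1 = -1.
So T(t) = -5t² − 1, and T(3) = -46.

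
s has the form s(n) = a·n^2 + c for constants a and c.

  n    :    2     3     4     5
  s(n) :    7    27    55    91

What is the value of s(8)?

From s(2) = 7 and s(3) = 27: 4a + c = 7 and 9a + c = 27.
Subtracting: 5a = 20, so a = 4; then c = 7 − 4·4 = -9.
So s(n) = 4n² − 9, and s(8) = 247.

247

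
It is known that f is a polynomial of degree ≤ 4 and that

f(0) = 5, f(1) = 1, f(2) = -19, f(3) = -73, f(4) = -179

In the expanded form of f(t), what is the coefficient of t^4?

0

First differences: -4, -20, -54, -106. Second differences: -16, -34, -52. Third differences: -18, -18.
Level-3 differences are constant, so f has degree 3.
Fitting a degree-3 polynomial gives f(t) = -3t³ + t² - 2t + 5.
The coefficient of t^4 is 0.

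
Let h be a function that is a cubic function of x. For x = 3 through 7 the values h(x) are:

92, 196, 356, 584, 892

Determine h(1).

4

First differences: 104, 160, 228, 308. Second differences: 56, 68, 80. Third differences: 12, 12.
Level-3 differences are constant, so h has degree 3.
Fitting a degree-3 polynomial gives h(x) = 2x³ + 4x² + 2x - 4.
Then h(1) = 4.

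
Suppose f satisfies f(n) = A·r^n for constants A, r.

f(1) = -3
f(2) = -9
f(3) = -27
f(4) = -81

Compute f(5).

-243

Consecutive ratio: -9/(-3) = 3, and -27/(-9) = 3, so r = 3.
Then A·3^1 = -3 gives A = -1, and f(n) = -1·3^n.
f(5) = -1·3^5 = -243.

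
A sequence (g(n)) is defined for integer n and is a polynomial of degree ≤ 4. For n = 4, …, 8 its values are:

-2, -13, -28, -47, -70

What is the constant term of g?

First differences: -11, -15, -19, -23. Second differences: -4, -4, -4.
Level-2 differences are constant, so g has degree 2.
Fitting a degree-2 polynomial gives g(n) = -2n² + 7n + 2.
The constant term is g(0) = 2.

2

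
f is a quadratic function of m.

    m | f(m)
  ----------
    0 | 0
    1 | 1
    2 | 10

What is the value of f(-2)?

22

Write f(m) = am² + bm + c; the 3 given values yield a linear system in the 3 coefficients.
Solving, f(m) = 4m² - 3m.
Then f(-2) = 22.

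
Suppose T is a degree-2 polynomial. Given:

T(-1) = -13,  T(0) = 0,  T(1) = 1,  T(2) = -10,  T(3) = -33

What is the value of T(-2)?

First differences: 13, 1, -11, -23. Second differences: -12, -12, -12.
Level-2 differences are constant, so T has degree 2.
Fitting a degree-2 polynomial gives T(n) = -6n² + 7n.
Then T(-2) = -38.

-38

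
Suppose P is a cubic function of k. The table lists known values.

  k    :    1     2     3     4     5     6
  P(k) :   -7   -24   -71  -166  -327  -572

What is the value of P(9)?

-1991

Write P(k) = ak³ + bk² + ck + d; the 6 given values yield a linear system in the 4 coefficients.
Solving, P(k) = -3k³ + 3k² - 5k - 2.
Then P(9) = -1991.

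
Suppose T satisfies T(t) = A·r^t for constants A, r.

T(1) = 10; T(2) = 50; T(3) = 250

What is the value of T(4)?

1250

Consecutive ratio: 50/10 = 5, and 250/50 = 5, so r = 5.
Then A·5^1 = 10 gives A = 2, and T(t) = 2·5^t.
T(4) = 2·5^4 = 1250.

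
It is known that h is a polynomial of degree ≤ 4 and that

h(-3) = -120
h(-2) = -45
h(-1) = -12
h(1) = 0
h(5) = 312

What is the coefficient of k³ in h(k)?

3

Write h(k) = ak^4 + bk³ + ck² + dk + e; the 5 given values yield a linear system in the 5 coefficients.
Solving, the leading coefficient vanishes, and h(k) = 3k³ - 3k² + 3k - 3.
The coefficient of k³ is 3.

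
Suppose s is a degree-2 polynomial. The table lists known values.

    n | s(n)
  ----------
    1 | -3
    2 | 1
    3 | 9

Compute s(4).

21

Write s(n) = an² + bn + c; the 3 given values yield a linear system in the 3 coefficients.
Solving, s(n) = 2n² - 2n - 3.
Then s(4) = 21.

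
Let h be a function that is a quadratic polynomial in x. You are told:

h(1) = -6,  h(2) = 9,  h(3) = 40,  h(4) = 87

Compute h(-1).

First differences: 15, 31, 47. Second differences: 16, 16.
Level-2 differences are constant, so h has degree 2.
Fitting a degree-2 polynomial gives h(x) = 8x² - 9x - 5.
Then h(-1) = 12.

12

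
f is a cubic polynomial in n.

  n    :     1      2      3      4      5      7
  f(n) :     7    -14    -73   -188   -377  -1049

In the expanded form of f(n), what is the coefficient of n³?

Write f(n) = an³ + bn² + cn + d; the 6 given values yield a linear system in the 4 coefficients.
Solving, f(n) = -3n³ - n² + 3n + 8.
The coefficient of n³ is -3.

-3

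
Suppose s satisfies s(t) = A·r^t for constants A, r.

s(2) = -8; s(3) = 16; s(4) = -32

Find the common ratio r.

Consecutive ratio: 16/(-8) = -2, and -32/16 = -2, so r = -2.
Then A·(-2)^2 = -8 gives A = -2, and s(t) = -2·(-2)^t.

-2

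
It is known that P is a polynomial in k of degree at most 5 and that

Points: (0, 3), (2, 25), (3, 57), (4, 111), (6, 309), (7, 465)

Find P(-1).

Write P(k) = ak^5 + bk^4 + ck³ + dk² + ek + p; the 6 given values yield a linear system in the 6 coefficients.
Solving, the top 2 coefficients vanish, and P(k) = k³ + 2k² + 3k + 3.
Then P(-1) = 1.

1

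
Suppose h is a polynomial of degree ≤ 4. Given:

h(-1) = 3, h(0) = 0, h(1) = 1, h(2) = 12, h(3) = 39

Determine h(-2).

4

First differences: -3, 1, 11, 27. Second differences: 4, 10, 16. Third differences: 6, 6.
Level-3 differences are constant, so h has degree 3.
Fitting a degree-3 polynomial gives h(k) = k³ + 2k² - 2k.
Then h(-2) = 4.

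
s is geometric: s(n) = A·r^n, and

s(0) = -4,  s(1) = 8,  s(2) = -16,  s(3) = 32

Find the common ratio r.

Consecutive ratio: 8/(-4) = -2, and -16/8 = -2, so r = -2.
Then A·(-2)^0 = -4 gives A = -4, and s(n) = -4·(-2)^n.

-2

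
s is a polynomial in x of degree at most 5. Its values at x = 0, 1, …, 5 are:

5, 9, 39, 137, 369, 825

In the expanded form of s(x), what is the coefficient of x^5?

First differences: 4, 30, 98, 232, 456. Second differences: 26, 68, 134, 224. Third differences: 42, 66, 90. Fourth differences: 24, 24.
Level-4 differences are constant, so s has degree 4.
Fitting a degree-4 polynomial gives s(x) = x^4 + x³ + 3x² - x + 5.
The coefficient of x^5 is 0.

0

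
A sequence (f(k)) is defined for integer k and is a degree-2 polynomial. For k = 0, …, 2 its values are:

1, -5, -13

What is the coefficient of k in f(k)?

-5

Write f(k) = ak² + bk + c; the 3 given values yield a linear system in the 3 coefficients.
Solving, f(k) = -k² - 5k + 1.
The coefficient of k is -5.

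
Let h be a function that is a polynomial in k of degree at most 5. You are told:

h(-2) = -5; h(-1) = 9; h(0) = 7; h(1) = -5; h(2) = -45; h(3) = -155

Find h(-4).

Write h(k) = ak^5 + bk^4 + ck³ + dk² + ek + p; the 6 given values yield a linear system in the 6 coefficients.
Solving, the leading coefficient vanishes, and h(k) = -k^4 - k³ - 4k² - 6k + 7.
Then h(-4) = -225.

-225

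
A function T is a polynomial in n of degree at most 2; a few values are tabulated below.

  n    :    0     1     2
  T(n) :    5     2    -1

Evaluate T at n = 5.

First differences: -3, -3.
Level-1 differences are constant, so T has degree 1.
Fitting a degree-1 polynomial gives T(n) = -3n + 5.
Then T(5) = -10.

-10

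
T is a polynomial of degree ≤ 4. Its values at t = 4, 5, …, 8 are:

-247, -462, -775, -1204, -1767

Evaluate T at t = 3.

First differences: -215, -313, -429, -563. Second differences: -98, -116, -134. Third differences: -18, -18.
Level-3 differences are constant, so T has degree 3.
Fitting a degree-3 polynomial gives T(t) = -3t³ - 4t² + 4t - 7.
Then T(3) = -112.

-112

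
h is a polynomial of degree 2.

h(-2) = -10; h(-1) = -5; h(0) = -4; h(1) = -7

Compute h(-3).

-19

First differences: 5, 1, -3. Second differences: -4, -4.
Level-2 differences are constant, so h has degree 2.
Fitting a degree-2 polynomial gives h(m) = -2m² - m - 4.
Then h(-3) = -19.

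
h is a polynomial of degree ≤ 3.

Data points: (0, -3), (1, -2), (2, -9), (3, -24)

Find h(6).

-117

First differences: 1, -7, -15. Second differences: -8, -8.
Level-2 differences are constant, so h has degree 2.
Fitting a degree-2 polynomial gives h(k) = -4k² + 5k - 3.
Then h(6) = -117.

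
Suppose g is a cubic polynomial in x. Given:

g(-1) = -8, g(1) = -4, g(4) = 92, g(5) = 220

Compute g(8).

1144

Write g(x) = ax³ + bx² + cx + d; the 4 given values yield a linear system in the 4 coefficients.
Solving, g(x) = 3x³ - 6x² - x.
Then g(8) = 1144.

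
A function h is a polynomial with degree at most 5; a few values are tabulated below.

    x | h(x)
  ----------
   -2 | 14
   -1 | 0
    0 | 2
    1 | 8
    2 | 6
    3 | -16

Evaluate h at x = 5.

-168

First differences: -14, 2, 6, -2, -22. Second differences: 16, 4, -8, -20. Third differences: -12, -12, -12.
Level-3 differences are constant, so h has degree 3.
Fitting a degree-3 polynomial gives h(x) = -2x³ + 2x² + 6x + 2.
Then h(5) = -168.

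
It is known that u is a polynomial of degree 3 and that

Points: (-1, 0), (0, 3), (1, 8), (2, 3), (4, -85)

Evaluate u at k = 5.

Write u(k) = ak³ + bk² + ck + d; the 5 given values yield a linear system in the 4 coefficients.
Solving, u(k) = -2k³ + k² + 6k + 3.
Then u(5) = -192.

-192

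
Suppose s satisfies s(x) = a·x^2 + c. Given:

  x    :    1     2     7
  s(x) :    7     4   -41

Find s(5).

From s(1) = 7 and s(2) = 4: 1a + c = 7 and 4a + c = 4.
Subtracting: 3a = -3, so a = -1; then c = 7 − (-1)·1 = 8.
So s(x) = -1x² + 8, and s(5) = -17.

-17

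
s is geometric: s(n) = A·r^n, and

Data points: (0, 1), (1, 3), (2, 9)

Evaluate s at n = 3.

27

Consecutive ratio: 3/1 = 3, and 9/3 = 3, so r = 3.
Then A·3^0 = 1 gives A = 1, and s(n) = 1·3^n.
s(3) = 1·3^3 = 27.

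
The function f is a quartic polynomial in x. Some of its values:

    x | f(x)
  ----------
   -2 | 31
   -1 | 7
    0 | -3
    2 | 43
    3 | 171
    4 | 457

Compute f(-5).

547

Write f(x) = ax^4 + bx³ + cx² + dx + e; the 6 given values yield a linear system in the 5 coefficients.
Solving, f(x) = x^4 + 2x³ + 6x² - 5x - 3.
Then f(-5) = 547.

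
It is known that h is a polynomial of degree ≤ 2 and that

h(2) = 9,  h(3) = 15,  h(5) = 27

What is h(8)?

45

Write h(k) = ak² + bk + c; the 3 given values yield a linear system in the 3 coefficients.
Solving, the leading coefficient vanishes, and h(k) = 6k - 3.
Then h(8) = 45.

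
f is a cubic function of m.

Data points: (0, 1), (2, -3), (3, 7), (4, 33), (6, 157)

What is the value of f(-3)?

-23

Write f(m) = am³ + bm² + cm + d; the 5 given values yield a linear system in the 4 coefficients.
Solving, f(m) = m³ - m² - 4m + 1.
Then f(-3) = -23.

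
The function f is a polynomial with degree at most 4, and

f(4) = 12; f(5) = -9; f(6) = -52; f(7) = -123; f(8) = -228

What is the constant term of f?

First differences: -21, -43, -71, -105. Second differences: -22, -28, -34. Third differences: -6, -6.
Level-3 differences are constant, so f has degree 3.
Fitting a degree-3 polynomial gives f(n) = -n³ + 4n² + 4n - 4.
The constant term is f(0) = -4.

-4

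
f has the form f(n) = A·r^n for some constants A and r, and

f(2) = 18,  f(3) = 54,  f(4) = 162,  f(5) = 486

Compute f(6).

1458

Consecutive ratio: 54/18 = 3, and 162/54 = 3, so r = 3.
Then A·3^2 = 18 gives A = 2, and f(n) = 2·3^n.
f(6) = 2·3^6 = 1458.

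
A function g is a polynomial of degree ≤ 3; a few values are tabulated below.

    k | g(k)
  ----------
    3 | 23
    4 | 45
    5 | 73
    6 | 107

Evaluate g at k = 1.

First differences: 22, 28, 34. Second differences: 6, 6.
Level-2 differences are constant, so g has degree 2.
Fitting a degree-2 polynomial gives g(k) = 3k² + k - 7.
Then g(1) = -3.

-3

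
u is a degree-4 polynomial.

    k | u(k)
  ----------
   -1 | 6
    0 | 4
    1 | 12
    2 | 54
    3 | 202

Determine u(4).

576

Write u(k) = ak^4 + bk³ + ck² + dk + e; the 5 given values yield a linear system in the 5 coefficients.
Solving, u(k) = 2k^4 + 3k² + 3k + 4.
Then u(4) = 576.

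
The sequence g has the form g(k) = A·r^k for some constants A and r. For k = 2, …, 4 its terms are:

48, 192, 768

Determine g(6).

Consecutive ratio: 192/48 = 4, and 768/192 = 4, so r = 4.
Then A·4^2 = 48 gives A = 3, and g(k) = 3·4^k.
g(6) = 3·4^6 = 12288.

12288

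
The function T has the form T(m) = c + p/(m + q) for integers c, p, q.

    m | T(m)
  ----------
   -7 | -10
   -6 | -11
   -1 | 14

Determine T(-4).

(T(m) − c)(m + q) = p for each data point; the three points give a linear system in c and q, then p follows.
Solving: c = -6, q = 2, p = 20, so T(m) = -6 + 20/(m + 2).
Then T(-4) = -6 + 20/(-2) = -16.

-16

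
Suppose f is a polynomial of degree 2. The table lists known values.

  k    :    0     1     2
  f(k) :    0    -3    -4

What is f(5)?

5

Write f(k) = ak² + bk + c; the 3 given values yield a linear system in the 3 coefficients.
Solving, f(k) = k² - 4k.
Then f(5) = 5.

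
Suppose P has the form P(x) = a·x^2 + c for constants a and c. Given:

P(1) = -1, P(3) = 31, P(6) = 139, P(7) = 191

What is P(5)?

95

From P(1) = -1 and P(3) = 31: 1a + c = -1 and 9a + c = 31.
Subtracting: 8a = 32, so a = 4; then c = -1 − 4·1 = -5.
So P(x) = 4x² − 5, and P(5) = 95.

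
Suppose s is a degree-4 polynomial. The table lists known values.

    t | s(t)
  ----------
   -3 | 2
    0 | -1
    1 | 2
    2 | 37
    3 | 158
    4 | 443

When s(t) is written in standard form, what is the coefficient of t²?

Write s(t) = at^4 + bt³ + ct² + dt + e; the 6 given values yield a linear system in the 5 coefficients.
Solving, s(t) = t^4 + 3t³ - t - 1.
The coefficient of t² is 0.

0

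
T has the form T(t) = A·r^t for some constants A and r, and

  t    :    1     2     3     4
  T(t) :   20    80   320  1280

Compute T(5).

Consecutive ratio: 80/20 = 4, and 320/80 = 4, so r = 4.
Then A·4^1 = 20 gives A = 5, and T(t) = 5·4^t.
T(5) = 5·4^5 = 5120.

5120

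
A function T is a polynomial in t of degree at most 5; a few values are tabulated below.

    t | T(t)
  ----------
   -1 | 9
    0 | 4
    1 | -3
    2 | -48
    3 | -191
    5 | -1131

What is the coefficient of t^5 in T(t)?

0

Write T(t) = at^5 + bt^4 + ct³ + dt² + et + p; the 6 given values yield a linear system in the 6 coefficients.
Solving, the leading coefficient vanishes, and T(t) = -t^4 - 4t³ - 2t + 4.
The coefficient of t^5 is 0.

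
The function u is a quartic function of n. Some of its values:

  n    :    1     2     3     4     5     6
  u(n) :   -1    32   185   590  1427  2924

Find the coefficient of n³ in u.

2

First differences: 33, 153, 405, 837, 1497. Second differences: 120, 252, 432, 660. Third differences: 132, 180, 228. Fourth differences: 48, 48.
Level-4 differences are constant, so u has degree 4.
Fitting a degree-4 polynomial gives u(n) = 2n^4 + 2n³ - 2n² - 5n + 2.
The coefficient of n³ is 2.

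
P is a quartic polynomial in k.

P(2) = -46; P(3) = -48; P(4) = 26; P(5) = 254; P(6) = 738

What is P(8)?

3002

Write P(k) = ak^4 + bk³ + ck² + dk + e; the 5 given values yield a linear system in the 5 coefficients.
Solving, P(k) = k^4 - k³ - 8k² - 8k - 6.
Then P(8) = 3002.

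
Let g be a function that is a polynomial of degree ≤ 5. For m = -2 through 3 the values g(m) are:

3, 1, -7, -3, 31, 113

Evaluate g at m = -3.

-19

Write g(m) = am^5 + bm^4 + cm³ + dm² + em + p; the 6 given values yield a linear system in the 6 coefficients.
Solving, the top 2 coefficients vanish, and g(m) = 3m³ + 6m² - 5m - 7.
Then g(-3) = -19.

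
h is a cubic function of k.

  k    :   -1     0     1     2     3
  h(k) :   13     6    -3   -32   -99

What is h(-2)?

36

First differences: -7, -9, -29, -67. Second differences: -2, -20, -38. Third differences: -18, -18.
Level-3 differences are constant, so h has degree 3.
Fitting a degree-3 polynomial gives h(k) = -3k³ - k² - 5k + 6.
Then h(-2) = 36.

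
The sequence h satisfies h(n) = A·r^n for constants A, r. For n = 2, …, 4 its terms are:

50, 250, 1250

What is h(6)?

31250

Consecutive ratio: 250/50 = 5, and 1250/250 = 5, so r = 5.
Then A·5^2 = 50 gives A = 2, and h(n) = 2·5^n.
h(6) = 2·5^6 = 31250.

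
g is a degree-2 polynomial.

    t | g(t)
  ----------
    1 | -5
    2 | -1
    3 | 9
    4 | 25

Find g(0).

-3

First differences: 4, 10, 16. Second differences: 6, 6.
Level-2 differences are constant, so g has degree 2.
Fitting a degree-2 polynomial gives g(t) = 3t² - 5t - 3.
Then g(0) = -3.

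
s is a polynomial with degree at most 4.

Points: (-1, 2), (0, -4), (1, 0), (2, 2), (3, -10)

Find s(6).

First differences: -6, 4, 2, -12. Second differences: 10, -2, -14. Third differences: -12, -12.
Level-3 differences are constant, so s has degree 3.
Fitting a degree-3 polynomial gives s(m) = -2m³ + 5m² + m - 4.
Then s(6) = -250.

-250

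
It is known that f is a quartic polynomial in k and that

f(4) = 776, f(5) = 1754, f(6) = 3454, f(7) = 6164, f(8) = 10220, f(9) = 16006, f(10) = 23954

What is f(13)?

First differences: 978, 1700, 2710, 4056, 5786, 7948. Second differences: 722, 1010, 1346, 1730, 2162. Third differences: 288, 336, 384, 432. Fourth differences: 48, 48, 48.
Level-4 differences are constant, so f has degree 4.
Fitting a degree-4 polynomial gives f(k) = 2k^4 + 4k³ - k² + 5k + 4.
Then f(13) = 65810.

65810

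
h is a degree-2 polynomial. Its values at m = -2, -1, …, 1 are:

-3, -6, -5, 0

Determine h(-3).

First differences: -3, 1, 5. Second differences: 4, 4.
Level-2 differences are constant, so h has degree 2.
Fitting a degree-2 polynomial gives h(m) = 2m² + 3m - 5.
Then h(-3) = 4.

4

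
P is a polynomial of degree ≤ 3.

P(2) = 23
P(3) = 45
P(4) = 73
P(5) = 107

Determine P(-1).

First differences: 22, 28, 34. Second differences: 6, 6.
Level-2 differences are constant, so P has degree 2.
Fitting a degree-2 polynomial gives P(m) = 3m² + 7m - 3.
Then P(-1) = -7.

-7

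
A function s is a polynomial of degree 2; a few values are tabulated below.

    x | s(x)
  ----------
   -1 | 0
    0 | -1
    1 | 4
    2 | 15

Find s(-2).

7

First differences: -1, 5, 11. Second differences: 6, 6.
Level-2 differences are constant, so s has degree 2.
Fitting a degree-2 polynomial gives s(x) = 3x² + 2x - 1.
Then s(-2) = 7.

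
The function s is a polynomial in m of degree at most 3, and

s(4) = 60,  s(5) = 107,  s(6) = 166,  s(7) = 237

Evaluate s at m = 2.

First differences: 47, 59, 71. Second differences: 12, 12.
Level-2 differences are constant, so s has degree 2.
Fitting a degree-2 polynomial gives s(m) = 6m² - 7m - 8.
Then s(2) = 2.

2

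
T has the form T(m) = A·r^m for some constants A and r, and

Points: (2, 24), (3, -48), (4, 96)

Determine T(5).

Consecutive ratio: -48/24 = -2, and 96/(-48) = -2, so r = -2.
Then A·(-2)^2 = 24 gives A = 6, and T(m) = 6·(-2)^m.
T(5) = 6·(-2)^5 = -192.

-192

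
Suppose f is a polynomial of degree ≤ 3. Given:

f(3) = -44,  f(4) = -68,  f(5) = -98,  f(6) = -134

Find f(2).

-26

First differences: -24, -30, -36. Second differences: -6, -6.
Level-2 differences are constant, so f has degree 2.
Fitting a degree-2 polynomial gives f(x) = -3x² - 3x - 8.
Then f(2) = -26.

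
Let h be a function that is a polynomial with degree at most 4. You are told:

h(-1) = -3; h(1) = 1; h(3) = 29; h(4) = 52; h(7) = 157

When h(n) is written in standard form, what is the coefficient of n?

Write h(n) = an^4 + bn³ + cn² + dn + e; the 5 given values yield a linear system in the 5 coefficients.
Solving, the top 2 coefficients vanish, and h(n) = 3n² + 2n - 4.
The coefficient of n is 2.

2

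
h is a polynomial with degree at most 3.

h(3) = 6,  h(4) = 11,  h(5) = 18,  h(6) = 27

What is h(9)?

66

First differences: 5, 7, 9. Second differences: 2, 2.
Level-2 differences are constant, so h has degree 2.
Fitting a degree-2 polynomial gives h(m) = m² - 2m + 3.
Then h(9) = 66.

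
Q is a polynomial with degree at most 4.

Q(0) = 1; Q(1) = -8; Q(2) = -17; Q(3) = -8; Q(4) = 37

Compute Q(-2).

First differences: -9, -9, 9, 45. Second differences: 0, 18, 36. Third differences: 18, 18.
Level-3 differences are constant, so Q has degree 3.
Fitting a degree-3 polynomial gives Q(m) = 3m³ - 9m² - 3m + 1.
Then Q(-2) = -53.

-53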